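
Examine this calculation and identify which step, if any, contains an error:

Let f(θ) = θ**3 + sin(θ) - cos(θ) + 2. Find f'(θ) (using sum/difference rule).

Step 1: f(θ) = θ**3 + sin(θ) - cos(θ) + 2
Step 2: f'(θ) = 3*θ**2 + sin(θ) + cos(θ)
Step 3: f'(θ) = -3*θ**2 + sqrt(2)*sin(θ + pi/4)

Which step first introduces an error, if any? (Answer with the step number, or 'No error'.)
Step 3

Step 3 is incorrect due to a sign flip.
The step shows: -3*θ**2 + sqrt(2)*sin(θ + pi/4)
The correct value should be: 3*θ**2 + sqrt(2)*sin(θ + pi/4)

Explanation: The sign of one term was flipped: the term 3*θ**2 was incorrectly written as -3*θ**2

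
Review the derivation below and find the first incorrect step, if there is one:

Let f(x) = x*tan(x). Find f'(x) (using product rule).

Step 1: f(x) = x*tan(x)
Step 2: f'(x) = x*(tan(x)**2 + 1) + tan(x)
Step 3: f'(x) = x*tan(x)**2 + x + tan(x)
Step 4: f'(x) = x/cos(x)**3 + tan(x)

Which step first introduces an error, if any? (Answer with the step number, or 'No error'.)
Step 4

Step 4 is incorrect due to a wrong exponent.
The step shows: x/cos(x)**3 + tan(x)
The correct value should be: x/cos(x)**2 + tan(x)

Explanation: The exponent -2 on cos(x) was incorrectly written as -3: the term x/cos(x)**2 was incorrectly written as x/cos(x)**3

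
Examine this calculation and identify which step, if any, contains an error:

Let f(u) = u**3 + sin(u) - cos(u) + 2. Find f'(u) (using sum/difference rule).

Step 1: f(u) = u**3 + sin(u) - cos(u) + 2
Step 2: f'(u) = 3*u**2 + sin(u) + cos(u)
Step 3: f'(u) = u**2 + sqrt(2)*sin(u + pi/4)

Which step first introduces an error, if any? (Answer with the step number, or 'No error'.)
Step 3

Step 3 is incorrect due to a wrong coefficient.
The step shows: u**2 + sqrt(2)*sin(u + pi/4)
The correct value should be: 3*u**2 + sqrt(2)*sin(u + pi/4)

Explanation: The coefficient 3 was incorrectly written as 1: the term 3*u**2 was incorrectly written as u**2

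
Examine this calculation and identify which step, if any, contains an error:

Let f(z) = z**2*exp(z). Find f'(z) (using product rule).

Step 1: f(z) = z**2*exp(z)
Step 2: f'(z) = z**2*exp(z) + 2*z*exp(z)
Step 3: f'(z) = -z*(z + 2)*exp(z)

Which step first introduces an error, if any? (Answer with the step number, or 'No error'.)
Step 3

Step 3 is incorrect due to a sign flip.
The step shows: -z*(z + 2)*exp(z)
The correct value should be: z*(z + 2)*exp(z)

Explanation: The sign of the whole expression was flipped: the term z*(z + 2)*exp(z) was incorrectly written as -z*(z + 2)*exp(z)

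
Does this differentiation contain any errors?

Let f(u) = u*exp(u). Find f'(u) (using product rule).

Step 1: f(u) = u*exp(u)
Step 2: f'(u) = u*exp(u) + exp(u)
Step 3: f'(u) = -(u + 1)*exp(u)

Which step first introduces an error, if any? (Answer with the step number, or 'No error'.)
Step 3

Step 3 is incorrect due to a sign flip.
The step shows: -(u + 1)*exp(u)
The correct value should be: (u + 1)*exp(u)

Explanation: The sign of the whole expression was flipped: the term (u + 1)*exp(u) was incorrectly written as -(u + 1)*exp(u)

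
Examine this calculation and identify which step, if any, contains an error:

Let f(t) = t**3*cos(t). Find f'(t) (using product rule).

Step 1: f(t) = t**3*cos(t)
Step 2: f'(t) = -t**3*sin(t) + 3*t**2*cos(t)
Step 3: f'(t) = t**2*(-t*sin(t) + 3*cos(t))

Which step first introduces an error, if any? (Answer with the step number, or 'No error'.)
No error

All steps in this derivation are correct.
The final answer f'(t) = t**2*(-t*sin(t) + 3*cos(t)) is valid.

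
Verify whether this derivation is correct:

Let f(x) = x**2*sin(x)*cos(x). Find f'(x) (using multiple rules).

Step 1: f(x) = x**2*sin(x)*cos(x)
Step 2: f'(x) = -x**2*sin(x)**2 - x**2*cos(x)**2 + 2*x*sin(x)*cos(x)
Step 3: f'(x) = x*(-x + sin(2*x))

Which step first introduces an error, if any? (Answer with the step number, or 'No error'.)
Step 2

Step 2 is incorrect due to a sign flip.
The step shows: -x**2*sin(x)**2 - x**2*cos(x)**2 + 2*x*sin(x)*cos(x)
The correct value should be: -x**2*sin(x)**2 + x**2*cos(x)**2 + 2*x*sin(x)*cos(x)

Explanation: The sign of one term was flipped: the term x**2*cos(x)**2 was incorrectly written as -x**2*cos(x)**2
The later steps are derived from this incorrect expression, so the error originates in Step 2.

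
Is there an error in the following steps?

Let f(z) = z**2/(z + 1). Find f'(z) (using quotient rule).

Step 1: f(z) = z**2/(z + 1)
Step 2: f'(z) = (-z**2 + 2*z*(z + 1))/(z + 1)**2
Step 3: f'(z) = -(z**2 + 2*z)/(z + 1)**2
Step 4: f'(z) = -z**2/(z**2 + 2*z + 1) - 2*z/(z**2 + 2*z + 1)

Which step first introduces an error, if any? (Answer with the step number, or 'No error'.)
Step 3

Step 3 is incorrect due to a sign flip.
The step shows: -(z**2 + 2*z)/(z + 1)**2
The correct value should be: (z**2 + 2*z)/(z + 1)**2

Explanation: The sign of the whole expression was flipped: the term (z**2 + 2*z)/(z + 1)**2 was incorrectly written as -(z**2 + 2*z)/(z + 1)**2
The later steps are derived from this incorrect expression, so the error originates in Step 3.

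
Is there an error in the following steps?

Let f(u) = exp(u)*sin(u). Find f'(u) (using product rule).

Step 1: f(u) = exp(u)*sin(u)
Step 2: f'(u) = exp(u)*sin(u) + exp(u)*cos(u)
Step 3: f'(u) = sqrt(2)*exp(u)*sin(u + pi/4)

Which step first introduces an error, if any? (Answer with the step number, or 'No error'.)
No error

All steps in this derivation are correct.
The final answer f'(u) = sqrt(2)*exp(u)*sin(u + pi/4) is valid.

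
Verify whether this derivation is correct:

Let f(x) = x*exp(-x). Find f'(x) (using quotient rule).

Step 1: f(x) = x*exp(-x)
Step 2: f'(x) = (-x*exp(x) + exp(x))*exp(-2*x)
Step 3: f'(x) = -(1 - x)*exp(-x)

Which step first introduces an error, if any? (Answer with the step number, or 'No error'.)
Step 3

Step 3 is incorrect due to a sign flip.
The step shows: -(1 - x)*exp(-x)
The correct value should be: (1 - x)*exp(-x)

Explanation: The sign of the whole expression was flipped: the term (1 - x)*exp(-x) was incorrectly written as -(1 - x)*exp(-x)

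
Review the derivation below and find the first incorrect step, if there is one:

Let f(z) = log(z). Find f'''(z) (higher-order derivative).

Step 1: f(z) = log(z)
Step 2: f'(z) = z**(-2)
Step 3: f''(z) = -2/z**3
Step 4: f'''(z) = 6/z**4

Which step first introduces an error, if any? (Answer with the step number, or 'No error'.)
Step 2

Step 2 is incorrect due to a wrong exponent.
The step shows: z**(-2)
The correct value should be: 1/z

Explanation: The exponent -1 on z was incorrectly written as -2: the term 1/z was incorrectly written as z**(-2)
The later steps are derived from this incorrect expression, so the error originates in Step 2.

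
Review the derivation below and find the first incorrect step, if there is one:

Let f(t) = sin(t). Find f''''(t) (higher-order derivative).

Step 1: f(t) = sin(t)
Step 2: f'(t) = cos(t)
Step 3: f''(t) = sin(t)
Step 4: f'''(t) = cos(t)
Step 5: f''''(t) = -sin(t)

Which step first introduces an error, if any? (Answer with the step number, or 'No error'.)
Step 3

Step 3 is incorrect due to a sign flip.
The step shows: sin(t)
The correct value should be: -sin(t)

Explanation: The sign of the whole expression was flipped: the term -sin(t) was incorrectly written as sin(t)
The later steps are derived from this incorrect expression, so the error originates in Step 3.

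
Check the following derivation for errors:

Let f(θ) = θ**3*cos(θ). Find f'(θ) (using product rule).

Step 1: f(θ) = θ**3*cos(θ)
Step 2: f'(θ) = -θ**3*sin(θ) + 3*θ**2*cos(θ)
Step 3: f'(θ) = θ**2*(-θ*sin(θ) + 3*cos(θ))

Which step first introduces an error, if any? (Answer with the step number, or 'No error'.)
No error

All steps in this derivation are correct.
The final answer f'(θ) = θ**2*(-θ*sin(θ) + 3*cos(θ)) is valid.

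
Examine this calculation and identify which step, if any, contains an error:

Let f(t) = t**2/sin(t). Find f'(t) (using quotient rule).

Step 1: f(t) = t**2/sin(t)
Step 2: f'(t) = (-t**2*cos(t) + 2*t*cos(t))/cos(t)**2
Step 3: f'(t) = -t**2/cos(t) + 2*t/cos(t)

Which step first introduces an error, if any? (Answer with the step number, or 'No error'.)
Step 2

Step 2 is incorrect due to a wrong trig function.
The step shows: (-t**2*cos(t) + 2*t*cos(t))/cos(t)**2
The correct value should be: (-t**2*cos(t) + 2*t*sin(t))/sin(t)**2

Explanation: sin(t) was incorrectly written as cos(t): the term (-t**2*cos(t) + 2*t*sin(t))/sin(t)**2 was incorrectly written as (-t**2*cos(t) + 2*t*cos(t))/cos(t)**2
The later steps are derived from this incorrect expression, so the error originates in Step 2.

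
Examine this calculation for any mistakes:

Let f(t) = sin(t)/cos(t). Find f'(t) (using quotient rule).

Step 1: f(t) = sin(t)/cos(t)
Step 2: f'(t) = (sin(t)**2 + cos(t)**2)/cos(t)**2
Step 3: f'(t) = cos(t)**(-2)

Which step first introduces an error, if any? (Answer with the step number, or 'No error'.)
No error

All steps in this derivation are correct.
The final answer f'(t) = cos(t)**(-2) is valid.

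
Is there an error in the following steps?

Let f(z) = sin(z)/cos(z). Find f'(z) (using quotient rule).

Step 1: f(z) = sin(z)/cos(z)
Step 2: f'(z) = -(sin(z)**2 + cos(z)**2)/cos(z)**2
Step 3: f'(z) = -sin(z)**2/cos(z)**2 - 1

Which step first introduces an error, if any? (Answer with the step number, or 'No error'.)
Step 2

Step 2 is incorrect due to a sign flip.
The step shows: -(sin(z)**2 + cos(z)**2)/cos(z)**2
The correct value should be: (sin(z)**2 + cos(z)**2)/cos(z)**2

Explanation: The sign of the whole expression was flipped: the term (sin(z)**2 + cos(z)**2)/cos(z)**2 was incorrectly written as -(sin(z)**2 + cos(z)**2)/cos(z)**2
The later steps are derived from this incorrect expression, so the error originates in Step 2.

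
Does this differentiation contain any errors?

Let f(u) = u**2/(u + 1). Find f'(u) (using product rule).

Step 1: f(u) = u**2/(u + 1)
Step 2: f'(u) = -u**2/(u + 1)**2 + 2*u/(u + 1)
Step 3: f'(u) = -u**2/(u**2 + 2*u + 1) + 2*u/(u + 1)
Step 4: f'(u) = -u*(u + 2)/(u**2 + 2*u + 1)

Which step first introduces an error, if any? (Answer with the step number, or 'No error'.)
Step 4

Step 4 is incorrect due to a sign flip.
The step shows: -u*(u + 2)/(u**2 + 2*u + 1)
The correct value should be: u*(u + 2)/(u**2 + 2*u + 1)

Explanation: The sign of the whole expression was flipped: the term u*(u + 2)/(u**2 + 2*u + 1) was incorrectly written as -u*(u + 2)/(u**2 + 2*u + 1)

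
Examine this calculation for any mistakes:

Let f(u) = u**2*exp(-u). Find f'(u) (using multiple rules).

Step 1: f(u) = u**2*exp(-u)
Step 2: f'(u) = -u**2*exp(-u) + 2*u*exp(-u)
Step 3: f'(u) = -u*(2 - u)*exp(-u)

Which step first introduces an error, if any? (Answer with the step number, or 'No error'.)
Step 3

Step 3 is incorrect due to a sign flip.
The step shows: -u*(2 - u)*exp(-u)
The correct value should be: u*(2 - u)*exp(-u)

Explanation: The sign of the whole expression was flipped: the term u*(2 - u)*exp(-u) was incorrectly written as -u*(2 - u)*exp(-u)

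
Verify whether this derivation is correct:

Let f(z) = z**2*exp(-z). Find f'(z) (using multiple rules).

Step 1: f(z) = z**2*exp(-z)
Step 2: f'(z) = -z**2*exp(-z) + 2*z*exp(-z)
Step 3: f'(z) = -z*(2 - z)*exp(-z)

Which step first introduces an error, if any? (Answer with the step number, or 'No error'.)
Step 3

Step 3 is incorrect due to a sign flip.
The step shows: -z*(2 - z)*exp(-z)
The correct value should be: z*(2 - z)*exp(-z)

Explanation: The sign of the whole expression was flipped: the term z*(2 - z)*exp(-z) was incorrectly written as -z*(2 - z)*exp(-z)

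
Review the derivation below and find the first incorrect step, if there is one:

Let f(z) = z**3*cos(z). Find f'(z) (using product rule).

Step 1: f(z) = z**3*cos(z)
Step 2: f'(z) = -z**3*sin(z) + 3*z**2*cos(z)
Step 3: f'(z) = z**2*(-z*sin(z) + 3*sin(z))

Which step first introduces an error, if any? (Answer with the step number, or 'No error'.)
Step 3

Step 3 is incorrect due to a wrong trig function.
The step shows: z**2*(-z*sin(z) + 3*sin(z))
The correct value should be: z**2*(-z*sin(z) + 3*cos(z))

Explanation: cos(z) was incorrectly written as sin(z): the term z**2*(-z*sin(z) + 3*cos(z)) was incorrectly written as z**2*(-z*sin(z) + 3*sin(z))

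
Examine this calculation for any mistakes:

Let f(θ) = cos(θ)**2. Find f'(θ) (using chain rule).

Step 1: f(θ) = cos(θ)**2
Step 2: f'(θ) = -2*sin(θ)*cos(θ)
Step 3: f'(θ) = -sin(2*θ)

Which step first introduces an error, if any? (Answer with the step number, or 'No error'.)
No error

All steps in this derivation are correct.
The final answer f'(θ) = -sin(2*θ) is valid.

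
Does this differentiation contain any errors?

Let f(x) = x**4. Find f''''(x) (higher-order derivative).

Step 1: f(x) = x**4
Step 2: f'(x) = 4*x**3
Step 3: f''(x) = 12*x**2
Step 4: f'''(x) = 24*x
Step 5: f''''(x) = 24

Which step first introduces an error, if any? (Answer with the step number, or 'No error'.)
No error

All steps in this derivation are correct.
The final answer f''''(x) = 24 is valid.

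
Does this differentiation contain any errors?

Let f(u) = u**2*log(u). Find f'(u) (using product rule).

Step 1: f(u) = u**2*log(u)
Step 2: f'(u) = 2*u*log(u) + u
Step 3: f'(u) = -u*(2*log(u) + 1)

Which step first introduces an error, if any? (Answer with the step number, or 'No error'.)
Step 3

Step 3 is incorrect due to a sign flip.
The step shows: -u*(2*log(u) + 1)
The correct value should be: u*(2*log(u) + 1)

Explanation: The sign of the whole expression was flipped: the term u*(2*log(u) + 1) was incorrectly written as -u*(2*log(u) + 1)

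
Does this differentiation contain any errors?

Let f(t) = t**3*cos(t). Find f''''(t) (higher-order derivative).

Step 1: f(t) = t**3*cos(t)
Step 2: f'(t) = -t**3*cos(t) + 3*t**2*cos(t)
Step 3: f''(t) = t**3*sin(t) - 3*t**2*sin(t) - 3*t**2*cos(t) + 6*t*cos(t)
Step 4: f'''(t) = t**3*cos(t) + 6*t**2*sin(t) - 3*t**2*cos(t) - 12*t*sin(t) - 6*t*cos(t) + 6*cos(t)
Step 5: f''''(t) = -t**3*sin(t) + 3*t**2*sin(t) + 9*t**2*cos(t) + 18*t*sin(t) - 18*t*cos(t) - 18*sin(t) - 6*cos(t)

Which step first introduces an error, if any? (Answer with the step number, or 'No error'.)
Step 2

Step 2 is incorrect due to a wrong trig function.
The step shows: -t**3*cos(t) + 3*t**2*cos(t)
The correct value should be: -t**3*sin(t) + 3*t**2*cos(t)

Explanation: sin(t) was incorrectly written as cos(t): the term -t**3*sin(t) was incorrectly written as -t**3*cos(t)
The later steps are derived from this incorrect expression, so the error originates in Step 2.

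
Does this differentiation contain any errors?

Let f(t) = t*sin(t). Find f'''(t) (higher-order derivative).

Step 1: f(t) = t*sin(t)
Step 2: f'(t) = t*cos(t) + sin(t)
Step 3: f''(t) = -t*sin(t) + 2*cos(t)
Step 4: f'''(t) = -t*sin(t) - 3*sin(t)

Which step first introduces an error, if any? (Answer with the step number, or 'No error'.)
Step 4

Step 4 is incorrect due to a wrong trig function.
The step shows: -t*sin(t) - 3*sin(t)
The correct value should be: -t*cos(t) - 3*sin(t)

Explanation: cos(t) was incorrectly written as sin(t): the term -t*cos(t) was incorrectly written as -t*sin(t)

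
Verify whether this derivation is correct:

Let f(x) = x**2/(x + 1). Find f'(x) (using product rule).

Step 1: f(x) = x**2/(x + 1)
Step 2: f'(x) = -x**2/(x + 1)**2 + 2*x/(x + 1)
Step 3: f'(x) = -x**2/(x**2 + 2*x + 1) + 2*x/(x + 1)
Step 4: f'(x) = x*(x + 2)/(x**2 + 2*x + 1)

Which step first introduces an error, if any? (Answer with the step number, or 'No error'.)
No error

All steps in this derivation are correct.
The final answer f'(x) = x*(x + 2)/(x**2 + 2*x + 1) is valid.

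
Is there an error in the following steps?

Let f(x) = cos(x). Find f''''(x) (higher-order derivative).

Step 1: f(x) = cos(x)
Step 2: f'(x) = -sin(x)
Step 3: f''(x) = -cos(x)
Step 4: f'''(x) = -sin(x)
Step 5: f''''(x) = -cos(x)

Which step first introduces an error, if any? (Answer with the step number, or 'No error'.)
Step 4

Step 4 is incorrect due to a sign flip.
The step shows: -sin(x)
The correct value should be: sin(x)

Explanation: The sign of the whole expression was flipped: the term sin(x) was incorrectly written as -sin(x)
The later steps are derived from this incorrect expression, so the error originates in Step 4.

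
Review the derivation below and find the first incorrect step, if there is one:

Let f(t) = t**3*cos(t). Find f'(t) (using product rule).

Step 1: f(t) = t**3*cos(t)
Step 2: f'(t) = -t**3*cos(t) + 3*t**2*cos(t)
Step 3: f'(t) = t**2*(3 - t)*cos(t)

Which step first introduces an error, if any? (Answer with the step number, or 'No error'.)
Step 2

Step 2 is incorrect due to a wrong trig function.
The step shows: -t**3*cos(t) + 3*t**2*cos(t)
The correct value should be: -t**3*sin(t) + 3*t**2*cos(t)

Explanation: sin(t) was incorrectly written as cos(t): the term -t**3*sin(t) was incorrectly written as -t**3*cos(t)
The later steps are derived from this incorrect expression, so the error originates in Step 2.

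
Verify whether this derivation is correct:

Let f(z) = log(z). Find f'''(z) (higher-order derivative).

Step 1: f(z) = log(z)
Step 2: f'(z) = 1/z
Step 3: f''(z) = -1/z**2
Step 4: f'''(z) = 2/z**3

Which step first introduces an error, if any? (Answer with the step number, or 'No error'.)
No error

All steps in this derivation are correct.
The final answer f'''(z) = 2/z**3 is valid.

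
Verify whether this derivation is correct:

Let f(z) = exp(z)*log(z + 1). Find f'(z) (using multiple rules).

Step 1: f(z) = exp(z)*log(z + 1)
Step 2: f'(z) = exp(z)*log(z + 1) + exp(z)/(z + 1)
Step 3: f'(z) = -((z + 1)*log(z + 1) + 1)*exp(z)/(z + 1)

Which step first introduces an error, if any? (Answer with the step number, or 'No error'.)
Step 3

Step 3 is incorrect due to a sign flip.
The step shows: -((z + 1)*log(z + 1) + 1)*exp(z)/(z + 1)
The correct value should be: ((z + 1)*log(z + 1) + 1)*exp(z)/(z + 1)

Explanation: The sign of the whole expression was flipped: the term ((z + 1)*log(z + 1) + 1)*exp(z)/(z + 1) was incorrectly written as -((z + 1)*log(z + 1) + 1)*exp(z)/(z + 1)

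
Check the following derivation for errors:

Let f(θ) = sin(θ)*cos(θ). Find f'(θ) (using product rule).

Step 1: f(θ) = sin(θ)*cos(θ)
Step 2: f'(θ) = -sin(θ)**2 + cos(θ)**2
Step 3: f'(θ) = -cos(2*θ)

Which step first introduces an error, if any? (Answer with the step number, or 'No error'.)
Step 3

Step 3 is incorrect due to a sign flip.
The step shows: -cos(2*θ)
The correct value should be: cos(2*θ)

Explanation: The sign of the whole expression was flipped: the term cos(2*θ) was incorrectly written as -cos(2*θ)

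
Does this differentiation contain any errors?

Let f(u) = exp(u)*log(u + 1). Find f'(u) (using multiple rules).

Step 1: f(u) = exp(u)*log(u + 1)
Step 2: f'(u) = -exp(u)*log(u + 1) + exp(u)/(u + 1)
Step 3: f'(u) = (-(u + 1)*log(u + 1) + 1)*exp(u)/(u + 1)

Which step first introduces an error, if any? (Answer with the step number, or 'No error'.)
Step 2

Step 2 is incorrect due to a sign flip.
The step shows: -exp(u)*log(u + 1) + exp(u)/(u + 1)
The correct value should be: exp(u)*log(u + 1) + exp(u)/(u + 1)

Explanation: The sign of one term was flipped: the term exp(u)*log(u + 1) was incorrectly written as -exp(u)*log(u + 1)
The later steps are derived from this incorrect expression, so the error originates in Step 2.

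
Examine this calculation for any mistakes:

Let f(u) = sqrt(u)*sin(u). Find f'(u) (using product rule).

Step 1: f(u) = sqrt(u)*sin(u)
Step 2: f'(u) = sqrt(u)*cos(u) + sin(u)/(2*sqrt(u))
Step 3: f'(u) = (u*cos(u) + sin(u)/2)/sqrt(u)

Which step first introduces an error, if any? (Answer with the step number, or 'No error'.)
No error

All steps in this derivation are correct.
The final answer f'(u) = (u*cos(u) + sin(u)/2)/sqrt(u) is valid.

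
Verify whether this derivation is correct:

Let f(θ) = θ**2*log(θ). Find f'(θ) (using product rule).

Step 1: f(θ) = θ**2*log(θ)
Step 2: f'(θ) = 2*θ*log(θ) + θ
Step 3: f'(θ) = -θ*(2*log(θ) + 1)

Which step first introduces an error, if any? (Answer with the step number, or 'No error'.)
Step 3

Step 3 is incorrect due to a sign flip.
The step shows: -θ*(2*log(θ) + 1)
The correct value should be: θ*(2*log(θ) + 1)

Explanation: The sign of the whole expression was flipped: the term θ*(2*log(θ) + 1) was incorrectly written as -θ*(2*log(θ) + 1)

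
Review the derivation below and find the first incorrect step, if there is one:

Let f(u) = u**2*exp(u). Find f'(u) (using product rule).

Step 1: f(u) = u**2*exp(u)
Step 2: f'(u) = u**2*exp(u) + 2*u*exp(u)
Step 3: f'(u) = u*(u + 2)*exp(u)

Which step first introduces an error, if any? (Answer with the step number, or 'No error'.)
No error

All steps in this derivation are correct.
The final answer f'(u) = u*(u + 2)*exp(u) is valid.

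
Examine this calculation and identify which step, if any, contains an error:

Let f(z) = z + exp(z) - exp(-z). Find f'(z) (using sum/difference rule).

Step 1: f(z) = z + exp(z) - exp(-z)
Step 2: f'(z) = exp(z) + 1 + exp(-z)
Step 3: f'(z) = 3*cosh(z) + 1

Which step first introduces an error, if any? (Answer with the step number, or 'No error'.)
Step 3

Step 3 is incorrect due to a wrong coefficient.
The step shows: 3*cosh(z) + 1
The correct value should be: 2*cosh(z) + 1

Explanation: The coefficient 2 was incorrectly written as 3: the term 2*cosh(z) was incorrectly written as 3*cosh(z)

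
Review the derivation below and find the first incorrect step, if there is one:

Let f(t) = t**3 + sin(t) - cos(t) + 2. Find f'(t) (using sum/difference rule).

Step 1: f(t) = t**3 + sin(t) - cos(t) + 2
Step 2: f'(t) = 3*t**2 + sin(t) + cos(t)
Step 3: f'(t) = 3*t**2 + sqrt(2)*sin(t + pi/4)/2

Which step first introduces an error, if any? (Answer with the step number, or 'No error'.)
Step 3

Step 3 is incorrect due to a wrong exponent.
The step shows: 3*t**2 + sqrt(2)*sin(t + pi/4)/2
The correct value should be: 3*t**2 + sqrt(2)*sin(t + pi/4)

Explanation: The exponent 1/2 on 2 was incorrectly written as -1/2: the term sqrt(2)*sin(t + pi/4) was incorrectly written as sqrt(2)*sin(t + pi/4)/2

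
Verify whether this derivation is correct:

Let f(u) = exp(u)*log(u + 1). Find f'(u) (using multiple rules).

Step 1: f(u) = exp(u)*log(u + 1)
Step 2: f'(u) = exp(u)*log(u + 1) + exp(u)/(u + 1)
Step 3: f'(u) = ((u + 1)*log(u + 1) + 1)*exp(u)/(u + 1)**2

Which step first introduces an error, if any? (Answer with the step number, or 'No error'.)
Step 3

Step 3 is incorrect due to a wrong exponent.
The step shows: ((u + 1)*log(u + 1) + 1)*exp(u)/(u + 1)**2
The correct value should be: ((u + 1)*log(u + 1) + 1)*exp(u)/(u + 1)

Explanation: The exponent -1 on u + 1 was incorrectly written as -2: the term ((u + 1)*log(u + 1) + 1)*exp(u)/(u + 1) was incorrectly written as ((u + 1)*log(u + 1) + 1)*exp(u)/(u + 1)**2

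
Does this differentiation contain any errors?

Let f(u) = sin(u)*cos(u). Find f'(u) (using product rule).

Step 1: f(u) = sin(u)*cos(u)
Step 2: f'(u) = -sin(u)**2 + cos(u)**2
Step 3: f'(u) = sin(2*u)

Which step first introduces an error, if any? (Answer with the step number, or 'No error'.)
Step 3

Step 3 is incorrect due to a wrong trig function.
The step shows: sin(2*u)
The correct value should be: cos(2*u)

Explanation: cos(2*u) was incorrectly written as sin(2*u): the term cos(2*u) was incorrectly written as sin(2*u)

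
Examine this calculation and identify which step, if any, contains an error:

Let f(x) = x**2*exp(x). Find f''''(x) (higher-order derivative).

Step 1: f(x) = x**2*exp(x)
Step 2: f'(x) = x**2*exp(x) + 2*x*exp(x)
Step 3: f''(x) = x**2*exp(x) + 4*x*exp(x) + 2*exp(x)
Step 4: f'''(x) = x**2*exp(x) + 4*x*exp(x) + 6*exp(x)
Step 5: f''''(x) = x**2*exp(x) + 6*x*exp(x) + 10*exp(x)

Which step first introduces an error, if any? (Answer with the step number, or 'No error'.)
Step 4

Step 4 is incorrect due to a wrong coefficient.
The step shows: x**2*exp(x) + 4*x*exp(x) + 6*exp(x)
The correct value should be: x**2*exp(x) + 6*x*exp(x) + 6*exp(x)

Explanation: The coefficient 6 was incorrectly written as 4: the term 6*x*exp(x) was incorrectly written as 4*x*exp(x)
The later steps are derived from this incorrect expression, so the error originates in Step 4.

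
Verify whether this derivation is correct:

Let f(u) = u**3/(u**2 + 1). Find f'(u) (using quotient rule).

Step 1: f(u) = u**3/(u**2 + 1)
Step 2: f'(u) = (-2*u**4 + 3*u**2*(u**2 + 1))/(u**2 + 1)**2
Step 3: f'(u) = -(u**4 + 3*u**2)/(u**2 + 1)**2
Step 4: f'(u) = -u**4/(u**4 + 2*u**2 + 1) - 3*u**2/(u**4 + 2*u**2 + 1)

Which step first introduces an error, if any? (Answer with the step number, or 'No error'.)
Step 3

Step 3 is incorrect due to a sign flip.
The step shows: -(u**4 + 3*u**2)/(u**2 + 1)**2
The correct value should be: (u**4 + 3*u**2)/(u**2 + 1)**2

Explanation: The sign of the whole expression was flipped: the term (u**4 + 3*u**2)/(u**2 + 1)**2 was incorrectly written as -(u**4 + 3*u**2)/(u**2 + 1)**2
The later steps are derived from this incorrect expression, so the error originates in Step 3.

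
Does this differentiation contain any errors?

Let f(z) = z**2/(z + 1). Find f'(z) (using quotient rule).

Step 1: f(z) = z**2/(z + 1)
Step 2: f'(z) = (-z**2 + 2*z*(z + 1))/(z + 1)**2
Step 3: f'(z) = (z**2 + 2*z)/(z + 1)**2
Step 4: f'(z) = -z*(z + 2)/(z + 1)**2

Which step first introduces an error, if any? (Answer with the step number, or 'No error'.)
Step 4

Step 4 is incorrect due to a sign flip.
The step shows: -z*(z + 2)/(z + 1)**2
The correct value should be: z*(z + 2)/(z + 1)**2

Explanation: The sign of the whole expression was flipped: the term z*(z + 2)/(z + 1)**2 was incorrectly written as -z*(z + 2)/(z + 1)**2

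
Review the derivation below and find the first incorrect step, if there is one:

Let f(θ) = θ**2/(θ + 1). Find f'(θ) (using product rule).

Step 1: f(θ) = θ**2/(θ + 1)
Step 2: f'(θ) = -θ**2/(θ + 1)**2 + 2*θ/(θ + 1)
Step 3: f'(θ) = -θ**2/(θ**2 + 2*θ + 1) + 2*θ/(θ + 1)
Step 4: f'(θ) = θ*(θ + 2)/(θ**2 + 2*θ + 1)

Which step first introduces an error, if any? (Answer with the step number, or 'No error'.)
No error

All steps in this derivation are correct.
The final answer f'(θ) = θ*(θ + 2)/(θ**2 + 2*θ + 1) is valid.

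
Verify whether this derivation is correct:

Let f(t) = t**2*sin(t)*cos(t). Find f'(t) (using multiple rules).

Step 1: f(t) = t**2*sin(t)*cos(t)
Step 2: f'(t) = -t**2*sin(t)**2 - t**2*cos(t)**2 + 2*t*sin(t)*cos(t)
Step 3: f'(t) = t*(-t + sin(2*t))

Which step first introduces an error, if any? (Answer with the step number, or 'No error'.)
Step 2

Step 2 is incorrect due to a sign flip.
The step shows: -t**2*sin(t)**2 - t**2*cos(t)**2 + 2*t*sin(t)*cos(t)
The correct value should be: -t**2*sin(t)**2 + t**2*cos(t)**2 + 2*t*sin(t)*cos(t)

Explanation: The sign of one term was flipped: the term t**2*cos(t)**2 was incorrectly written as -t**2*cos(t)**2
The later steps are derived from this incorrect expression, so the error originates in Step 2.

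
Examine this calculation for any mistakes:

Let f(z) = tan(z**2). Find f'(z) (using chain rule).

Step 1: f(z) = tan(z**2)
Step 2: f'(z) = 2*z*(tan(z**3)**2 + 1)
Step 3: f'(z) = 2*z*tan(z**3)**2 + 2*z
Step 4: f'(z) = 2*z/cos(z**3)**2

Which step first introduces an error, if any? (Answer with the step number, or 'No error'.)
Step 2

Step 2 is incorrect due to a wrong exponent.
The step shows: 2*z*(tan(z**3)**2 + 1)
The correct value should be: 2*z*(tan(z**2)**2 + 1)

Explanation: The exponent 2 on z was incorrectly written as 3: the term 2*z*(tan(z**2)**2 + 1) was incorrectly written as 2*z*(tan(z**3)**2 + 1)
The later steps are derived from this incorrect expression, so the error originates in Step 2.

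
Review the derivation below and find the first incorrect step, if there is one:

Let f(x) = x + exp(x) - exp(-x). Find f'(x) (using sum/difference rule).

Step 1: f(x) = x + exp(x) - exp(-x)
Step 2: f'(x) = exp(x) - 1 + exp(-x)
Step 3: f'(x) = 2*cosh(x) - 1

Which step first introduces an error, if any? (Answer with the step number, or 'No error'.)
Step 2

Step 2 is incorrect due to a sign flip.
The step shows: exp(x) - 1 + exp(-x)
The correct value should be: exp(x) + 1 + exp(-x)

Explanation: The sign of one term was flipped: the term 1 was incorrectly written as -1
The later steps are derived from this incorrect expression, so the error originates in Step 2.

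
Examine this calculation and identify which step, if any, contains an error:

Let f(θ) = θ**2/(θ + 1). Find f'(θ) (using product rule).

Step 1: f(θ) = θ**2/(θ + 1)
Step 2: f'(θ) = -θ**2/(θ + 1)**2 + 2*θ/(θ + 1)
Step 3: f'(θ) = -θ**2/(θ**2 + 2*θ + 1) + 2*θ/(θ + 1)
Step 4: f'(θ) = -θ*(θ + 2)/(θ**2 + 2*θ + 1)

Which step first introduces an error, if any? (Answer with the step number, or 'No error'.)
Step 4

Step 4 is incorrect due to a sign flip.
The step shows: -θ*(θ + 2)/(θ**2 + 2*θ + 1)
The correct value should be: θ*(θ + 2)/(θ**2 + 2*θ + 1)

Explanation: The sign of the whole expression was flipped: the term θ*(θ + 2)/(θ**2 + 2*θ + 1) was incorrectly written as -θ*(θ + 2)/(θ**2 + 2*θ + 1)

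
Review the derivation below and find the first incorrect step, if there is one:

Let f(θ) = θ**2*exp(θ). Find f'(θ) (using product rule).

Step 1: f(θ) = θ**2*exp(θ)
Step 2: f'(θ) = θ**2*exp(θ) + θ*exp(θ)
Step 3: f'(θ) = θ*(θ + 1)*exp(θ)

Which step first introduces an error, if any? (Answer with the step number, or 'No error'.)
Step 2

Step 2 is incorrect due to a wrong coefficient.
The step shows: θ**2*exp(θ) + θ*exp(θ)
The correct value should be: θ**2*exp(θ) + 2*θ*exp(θ)

Explanation: The coefficient 2 was incorrectly written as 1: the term 2*θ*exp(θ) was incorrectly written as θ*exp(θ)
The later steps are derived from this incorrect expression, so the error originates in Step 2.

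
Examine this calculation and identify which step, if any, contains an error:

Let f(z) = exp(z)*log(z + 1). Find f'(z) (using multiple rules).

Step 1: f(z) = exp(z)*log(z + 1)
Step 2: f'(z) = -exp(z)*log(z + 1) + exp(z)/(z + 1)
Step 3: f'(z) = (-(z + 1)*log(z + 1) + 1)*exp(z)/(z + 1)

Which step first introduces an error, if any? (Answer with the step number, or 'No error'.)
Step 2

Step 2 is incorrect due to a sign flip.
The step shows: -exp(z)*log(z + 1) + exp(z)/(z + 1)
The correct value should be: exp(z)*log(z + 1) + exp(z)/(z + 1)

Explanation: The sign of one term was flipped: the term exp(z)*log(z + 1) was incorrectly written as -exp(z)*log(z + 1)
The later steps are derived from this incorrect expression, so the error originates in Step 2.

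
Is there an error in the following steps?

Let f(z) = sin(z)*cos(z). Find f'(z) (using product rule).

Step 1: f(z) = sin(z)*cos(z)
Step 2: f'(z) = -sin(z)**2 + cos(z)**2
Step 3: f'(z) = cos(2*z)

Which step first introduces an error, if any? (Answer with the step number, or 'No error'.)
No error

All steps in this derivation are correct.
The final answer f'(z) = cos(2*z) is valid.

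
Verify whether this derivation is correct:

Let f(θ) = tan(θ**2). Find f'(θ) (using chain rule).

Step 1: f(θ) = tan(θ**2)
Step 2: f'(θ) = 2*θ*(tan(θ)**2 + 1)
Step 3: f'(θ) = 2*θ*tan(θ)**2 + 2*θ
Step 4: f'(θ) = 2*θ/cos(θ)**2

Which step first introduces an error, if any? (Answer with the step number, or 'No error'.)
Step 2

Step 2 is incorrect due to a wrong exponent.
The step shows: 2*θ*(tan(θ)**2 + 1)
The correct value should be: 2*θ*(tan(θ**2)**2 + 1)

Explanation: The exponent 2 on θ was incorrectly written as 1: the term 2*θ*(tan(θ**2)**2 + 1) was incorrectly written as 2*θ*(tan(θ)**2 + 1)
The later steps are derived from this incorrect expression, so the error originates in Step 2.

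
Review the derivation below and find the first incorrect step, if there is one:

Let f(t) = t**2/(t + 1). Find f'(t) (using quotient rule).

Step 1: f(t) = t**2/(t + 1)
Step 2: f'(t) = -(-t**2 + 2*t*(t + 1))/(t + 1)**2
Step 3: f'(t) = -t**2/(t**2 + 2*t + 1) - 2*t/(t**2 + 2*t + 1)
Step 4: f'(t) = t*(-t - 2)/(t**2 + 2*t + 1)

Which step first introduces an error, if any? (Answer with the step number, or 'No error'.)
Step 2

Step 2 is incorrect due to a sign flip.
The step shows: -(-t**2 + 2*t*(t + 1))/(t + 1)**2
The correct value should be: (-t**2 + 2*t*(t + 1))/(t + 1)**2

Explanation: The sign of the whole expression was flipped: the term (-t**2 + 2*t*(t + 1))/(t + 1)**2 was incorrectly written as -(-t**2 + 2*t*(t + 1))/(t + 1)**2
The later steps are derived from this incorrect expression, so the error originates in Step 2.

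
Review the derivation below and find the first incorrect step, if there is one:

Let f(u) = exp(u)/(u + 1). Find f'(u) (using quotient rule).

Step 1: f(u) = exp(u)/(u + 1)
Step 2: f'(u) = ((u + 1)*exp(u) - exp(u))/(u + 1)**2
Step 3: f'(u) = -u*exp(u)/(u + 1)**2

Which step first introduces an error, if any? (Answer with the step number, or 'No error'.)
Step 3

Step 3 is incorrect due to a sign flip.
The step shows: -u*exp(u)/(u + 1)**2
The correct value should be: u*exp(u)/(u + 1)**2

Explanation: The sign of the whole expression was flipped: the term u*exp(u)/(u + 1)**2 was incorrectly written as -u*exp(u)/(u + 1)**2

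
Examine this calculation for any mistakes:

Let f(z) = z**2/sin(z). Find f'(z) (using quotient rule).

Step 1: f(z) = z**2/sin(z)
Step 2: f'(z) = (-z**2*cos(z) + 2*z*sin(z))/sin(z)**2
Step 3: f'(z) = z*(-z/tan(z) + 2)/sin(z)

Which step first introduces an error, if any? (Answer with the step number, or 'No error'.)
No error

All steps in this derivation are correct.
The final answer f'(z) = z*(-z/tan(z) + 2)/sin(z) is valid.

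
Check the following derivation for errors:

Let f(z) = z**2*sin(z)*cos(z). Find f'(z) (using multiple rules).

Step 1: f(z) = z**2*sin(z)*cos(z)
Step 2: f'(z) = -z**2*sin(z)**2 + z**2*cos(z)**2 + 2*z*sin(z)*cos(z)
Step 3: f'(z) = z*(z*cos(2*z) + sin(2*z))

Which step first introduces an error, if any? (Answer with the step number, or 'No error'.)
No error

All steps in this derivation are correct.
The final answer f'(z) = z*(z*cos(2*z) + sin(2*z)) is valid.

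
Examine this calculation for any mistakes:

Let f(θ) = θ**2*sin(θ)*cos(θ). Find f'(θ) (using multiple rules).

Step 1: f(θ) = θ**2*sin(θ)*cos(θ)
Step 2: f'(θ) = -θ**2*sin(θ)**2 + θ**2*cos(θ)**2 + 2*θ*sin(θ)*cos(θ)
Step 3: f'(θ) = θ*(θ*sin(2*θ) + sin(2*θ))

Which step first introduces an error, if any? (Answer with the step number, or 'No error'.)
Step 3

Step 3 is incorrect due to a wrong trig function.
The step shows: θ*(θ*sin(2*θ) + sin(2*θ))
The correct value should be: θ*(θ*cos(2*θ) + sin(2*θ))

Explanation: cos(2*θ) was incorrectly written as sin(2*θ): the term θ*(θ*cos(2*θ) + sin(2*θ)) was incorrectly written as θ*(θ*sin(2*θ) + sin(2*θ))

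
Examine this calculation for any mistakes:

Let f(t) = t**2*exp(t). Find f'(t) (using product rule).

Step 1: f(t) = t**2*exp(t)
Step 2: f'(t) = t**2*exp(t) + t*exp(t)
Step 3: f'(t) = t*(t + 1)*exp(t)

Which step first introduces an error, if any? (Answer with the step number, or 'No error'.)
Step 2

Step 2 is incorrect due to a wrong coefficient.
The step shows: t**2*exp(t) + t*exp(t)
The correct value should be: t**2*exp(t) + 2*t*exp(t)

Explanation: The coefficient 2 was incorrectly written as 1: the term 2*t*exp(t) was incorrectly written as t*exp(t)
The later steps are derived from this incorrect expression, so the error originates in Step 2.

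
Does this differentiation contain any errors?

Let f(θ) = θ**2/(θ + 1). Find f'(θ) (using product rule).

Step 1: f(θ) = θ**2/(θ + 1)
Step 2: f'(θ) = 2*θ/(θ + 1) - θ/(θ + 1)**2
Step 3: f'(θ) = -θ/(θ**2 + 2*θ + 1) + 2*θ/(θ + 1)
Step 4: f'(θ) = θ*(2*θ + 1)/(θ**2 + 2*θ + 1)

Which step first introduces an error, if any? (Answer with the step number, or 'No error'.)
Step 2

Step 2 is incorrect due to a wrong exponent.
The step shows: 2*θ/(θ + 1) - θ/(θ + 1)**2
The correct value should be: -θ**2/(θ + 1)**2 + 2*θ/(θ + 1)

Explanation: The exponent 2 on θ was incorrectly written as 1: the term -θ**2/(θ + 1)**2 was incorrectly written as -θ/(θ + 1)**2
The later steps are derived from this incorrect expression, so the error originates in Step 2.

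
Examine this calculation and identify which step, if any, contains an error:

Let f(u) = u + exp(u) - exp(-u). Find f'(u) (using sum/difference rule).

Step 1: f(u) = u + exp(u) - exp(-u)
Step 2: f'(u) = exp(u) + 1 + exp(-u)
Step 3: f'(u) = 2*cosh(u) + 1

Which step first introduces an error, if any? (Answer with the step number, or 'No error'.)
No error

All steps in this derivation are correct.
The final answer f'(u) = 2*cosh(u) + 1 is valid.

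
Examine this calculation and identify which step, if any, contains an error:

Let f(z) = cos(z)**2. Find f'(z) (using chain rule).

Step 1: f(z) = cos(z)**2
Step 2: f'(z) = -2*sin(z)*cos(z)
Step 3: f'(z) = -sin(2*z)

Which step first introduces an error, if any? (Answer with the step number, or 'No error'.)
No error

All steps in this derivation are correct.
The final answer f'(z) = -sin(2*z) is valid.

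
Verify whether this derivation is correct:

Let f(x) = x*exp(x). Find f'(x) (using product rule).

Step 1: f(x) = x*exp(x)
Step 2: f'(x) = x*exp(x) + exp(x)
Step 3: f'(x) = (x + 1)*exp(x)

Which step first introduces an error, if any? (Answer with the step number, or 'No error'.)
No error

All steps in this derivation are correct.
The final answer f'(x) = (x + 1)*exp(x) is valid.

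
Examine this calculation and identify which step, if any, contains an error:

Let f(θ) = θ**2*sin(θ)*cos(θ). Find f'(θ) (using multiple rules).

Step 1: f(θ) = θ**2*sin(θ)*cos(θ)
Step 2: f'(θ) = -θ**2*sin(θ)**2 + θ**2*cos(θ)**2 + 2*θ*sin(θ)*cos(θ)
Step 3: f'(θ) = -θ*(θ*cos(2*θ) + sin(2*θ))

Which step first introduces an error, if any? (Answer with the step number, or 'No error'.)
Step 3

Step 3 is incorrect due to a sign flip.
The step shows: -θ*(θ*cos(2*θ) + sin(2*θ))
The correct value should be: θ*(θ*cos(2*θ) + sin(2*θ))

Explanation: The sign of the whole expression was flipped: the term θ*(θ*cos(2*θ) + sin(2*θ)) was incorrectly written as -θ*(θ*cos(2*θ) + sin(2*θ))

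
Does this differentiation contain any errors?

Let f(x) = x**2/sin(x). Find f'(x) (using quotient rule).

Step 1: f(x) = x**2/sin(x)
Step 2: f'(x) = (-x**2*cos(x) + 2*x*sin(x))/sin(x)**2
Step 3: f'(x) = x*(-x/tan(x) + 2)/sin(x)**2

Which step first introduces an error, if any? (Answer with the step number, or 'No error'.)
Step 3

Step 3 is incorrect due to a wrong exponent.
The step shows: x*(-x/tan(x) + 2)/sin(x)**2
The correct value should be: x*(-x/tan(x) + 2)/sin(x)

Explanation: The exponent -1 on sin(x) was incorrectly written as -2: the term x*(-x/tan(x) + 2)/sin(x) was incorrectly written as x*(-x/tan(x) + 2)/sin(x)**2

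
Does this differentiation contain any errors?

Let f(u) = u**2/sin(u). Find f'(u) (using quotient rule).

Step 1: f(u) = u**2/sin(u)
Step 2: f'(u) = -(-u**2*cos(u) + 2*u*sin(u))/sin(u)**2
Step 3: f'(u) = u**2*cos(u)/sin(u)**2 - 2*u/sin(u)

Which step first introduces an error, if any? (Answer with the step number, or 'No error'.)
Step 2

Step 2 is incorrect due to a sign flip.
The step shows: -(-u**2*cos(u) + 2*u*sin(u))/sin(u)**2
The correct value should be: (-u**2*cos(u) + 2*u*sin(u))/sin(u)**2

Explanation: The sign of the whole expression was flipped: the term (-u**2*cos(u) + 2*u*sin(u))/sin(u)**2 was incorrectly written as -(-u**2*cos(u) + 2*u*sin(u))/sin(u)**2
The later steps are derived from this incorrect expression, so the error originates in Step 2.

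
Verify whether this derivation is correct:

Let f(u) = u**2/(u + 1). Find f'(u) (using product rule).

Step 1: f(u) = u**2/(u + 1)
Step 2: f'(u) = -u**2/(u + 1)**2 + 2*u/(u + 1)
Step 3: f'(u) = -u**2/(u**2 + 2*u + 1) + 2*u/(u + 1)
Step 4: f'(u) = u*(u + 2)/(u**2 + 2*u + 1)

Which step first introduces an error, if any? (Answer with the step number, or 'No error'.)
No error

All steps in this derivation are correct.
The final answer f'(u) = u*(u + 2)/(u**2 + 2*u + 1) is valid.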